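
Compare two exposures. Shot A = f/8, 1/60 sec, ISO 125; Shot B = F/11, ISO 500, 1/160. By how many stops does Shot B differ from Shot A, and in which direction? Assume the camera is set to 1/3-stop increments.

1/3 stop darker

Aperture: f/8 → f/9 → f/10 → f/11 — 1 stop narrower (darker).
Shutter speed: 1/60 → 1/80 → 1/100 → 1/125 → 1/160 — 1 1/3 stops faster (darker).
ISO: 125 → 160 → 200 → 250 → 320 → 400 → 500 — 2 stops higher (brighter).
Net: −1 −1 1/3 +2 = −1/3 stops.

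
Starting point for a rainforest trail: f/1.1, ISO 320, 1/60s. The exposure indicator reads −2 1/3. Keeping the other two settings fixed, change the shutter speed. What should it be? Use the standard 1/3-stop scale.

Underexposed by 2 1/3 stops → need 2 1/3 stops brighter.
Shutter speed: 1/60 → 1/50 → 1/40 → 1/30 → 1/25 → 1/20 → 1/15 → 1/13.

1/13s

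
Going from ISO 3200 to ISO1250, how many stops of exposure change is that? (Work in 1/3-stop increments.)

1 1/3 stops

3200 → 2500 → 2000 → 1600 → 1250 — count the steps: 4 third-stops = 1 1/3 stops.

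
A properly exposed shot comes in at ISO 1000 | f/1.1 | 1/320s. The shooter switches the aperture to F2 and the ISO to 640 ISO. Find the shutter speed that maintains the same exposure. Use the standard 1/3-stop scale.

Aperture: f/1.1 → f/1.2 → f/1.4 → f/1.6 → f/1.8 → f/2 — 1 2/3 stops stopped down (darker).
ISO: 1000 → 800 → 640 — 2/3 stop dropped (darker).
Net change so far: 2 1/3 stops darker. Offset with the shutter speed: 1/320 → 1/250 → 1/200 → 1/160 → 1/125 → 1/100 → 1/80 → 1/60.

1/60s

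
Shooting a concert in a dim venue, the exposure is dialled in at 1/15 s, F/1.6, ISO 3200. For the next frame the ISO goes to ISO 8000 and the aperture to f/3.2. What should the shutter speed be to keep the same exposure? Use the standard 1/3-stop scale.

1/10s

ISO: 3200 → 4000 → 5000 → 6400 → 8000 — 1 1/3 stops higher (brighter).
Aperture: f/1.6 → f/1.8 → f/2 → f/2.2 → f/2.5 → f/2.8 → f/3.2 — 2 stops smaller aperture (darker).
Net change so far: 2/3 stop darker. Offset with the shutter speed: 1/15 → 1/13 → 1/10.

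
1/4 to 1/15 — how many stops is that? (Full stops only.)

1/4 → 1/8 → 1/15 — count the steps: 2 stops.

2 stops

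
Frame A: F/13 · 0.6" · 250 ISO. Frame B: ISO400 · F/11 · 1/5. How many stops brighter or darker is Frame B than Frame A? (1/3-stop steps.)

2/3 stop darker

Aperture: f/13 → f/11 — 1/3 stop larger aperture (brighter).
Shutter speed: 0.6 → 0.5 → 0.4 → 0.3 → 1/4 → 1/5 — 1 2/3 stops faster (darker).
ISO: 250 → 320 → 400 — 2/3 stop raised (brighter).
Net: +1/3 −1 2/3 +2/3 = −2/3 stops.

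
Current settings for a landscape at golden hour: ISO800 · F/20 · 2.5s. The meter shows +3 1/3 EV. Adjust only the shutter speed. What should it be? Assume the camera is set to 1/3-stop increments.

Overexposed by 3 1/3 stops → need 3 1/3 stops darker.
Shutter speed: 2.5 → 2 → 1.6 → 1.3 → 1 → 0.8 → 0.6 → 0.5 → 0.4 → 0.3 → 1/4.

1/4s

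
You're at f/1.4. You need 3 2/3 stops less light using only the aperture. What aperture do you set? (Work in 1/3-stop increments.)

Aperture: f/1.4 → f/1.6 → f/1.8 → f/2 → f/2.2 → f/2.5 → f/2.8 → f/3.2 → f/3.5 → f/4 → f/4.5 → f/5 — 3 2/3 stops narrower (darker).

f/5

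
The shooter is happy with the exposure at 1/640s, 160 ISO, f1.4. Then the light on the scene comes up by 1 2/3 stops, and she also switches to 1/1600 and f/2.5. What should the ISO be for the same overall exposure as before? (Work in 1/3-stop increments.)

Scene light: 1 2/3 stops brighter.
Shutter speed: 1/640 → 1/800 → 1/1000 → 1/1250 → 1/1600 — 1 1/3 stops shorter (darker).
Aperture: f/1.4 → f/1.6 → f/1.8 → f/2 → f/2.2 → f/2.5 — 1 2/3 stops smaller aperture (darker).
Net so far: 1 1/3 stops darker. ISO: 160 → 200 → 250 → 320 → 400.

ISO 400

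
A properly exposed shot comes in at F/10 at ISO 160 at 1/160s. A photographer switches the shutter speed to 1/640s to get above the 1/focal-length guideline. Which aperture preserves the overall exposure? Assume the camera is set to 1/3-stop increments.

f/5

Shutter speed: 1/160 → 1/200 → 1/250 → 1/320 → 1/400 → 1/500 → 1/640 — 2 stops faster (darker).
Need 2 stops brighter from the aperture: f/10 → f/9 → f/8 → f/7.1 → f/6.3 → f/5.6 → f/5.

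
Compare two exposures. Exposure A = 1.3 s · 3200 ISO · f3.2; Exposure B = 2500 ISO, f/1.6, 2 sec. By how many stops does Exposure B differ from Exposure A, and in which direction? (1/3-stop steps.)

Aperture: f/3.2 → f/2.8 → f/2.5 → f/2.2 → f/2 → f/1.8 → f/1.6 — 2 stops wider (brighter).
Shutter speed: 1.3 → 1.6 → 2 — 2/3 stop slower (brighter).
ISO: 3200 → 2500 — 1/3 stop lower (darker).
Net: +2 +2/3 −1/3 = +2 1/3 stops.

2 1/3 stops brighter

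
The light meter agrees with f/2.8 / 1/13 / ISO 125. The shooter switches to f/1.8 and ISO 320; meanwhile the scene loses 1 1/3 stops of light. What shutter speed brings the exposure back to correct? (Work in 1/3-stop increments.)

1/30s

Scene light: 1 1/3 stops darker.
Aperture: f/2.8 → f/2.5 → f/2.2 → f/2 → f/1.8 — 1 1/3 stops opened up (brighter).
ISO: 125 → 160 → 200 → 250 → 320 — 1 1/3 stops raised (brighter).
Net so far: 1 1/3 stops brighter. Shutter speed: 1/13 → 1/15 → 1/20 → 1/25 → 1/30.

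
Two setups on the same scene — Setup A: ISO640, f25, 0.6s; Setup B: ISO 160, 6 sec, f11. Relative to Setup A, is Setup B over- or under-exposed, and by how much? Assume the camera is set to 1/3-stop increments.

3 2/3 stops brighter

Aperture: f/25 → f/22 → f/20 → f/18 → f/16 → f/14 → f/13 → f/11 — 2 1/3 stops opened up (brighter).
Shutter speed: 0.6 → 0.8 → 1 → 1.3 → 1.6 → 2 → 2.5 → 3.2 → 4 → 5 → 6 — 3 1/3 stops slower (brighter).
ISO: 640 → 500 → 400 → 320 → 250 → 200 → 160 — 2 stops lower (darker).
Net: +2 1/3 +3 1/3 −2 = +3 2/3 stops.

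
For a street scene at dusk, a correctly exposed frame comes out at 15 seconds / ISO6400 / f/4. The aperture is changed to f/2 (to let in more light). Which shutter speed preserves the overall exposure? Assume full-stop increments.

Aperture: f/4 → f/2.8 → f/2 — 2 stops wider (brighter).
Need 2 stops darker from the shutter speed: 15 → 8 → 4.

4 s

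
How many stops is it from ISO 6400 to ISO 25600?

6400 → 12800 → 25600 — count the steps: 2 stops.

2 stops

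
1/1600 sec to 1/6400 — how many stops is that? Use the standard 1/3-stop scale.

1/1600 → 1/2000 → 1/2500 → 1/3200 → 1/4000 → 1/5000 → 1/6400 — count the steps: 6 third-stops = 2 stops.

2 stops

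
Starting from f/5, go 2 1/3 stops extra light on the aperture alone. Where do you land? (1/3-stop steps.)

Aperture: f/5 → f/4.5 → f/4 → f/3.5 → f/3.2 → f/2.8 → f/2.5 → f/2.2 — 2 1/3 stops opened up (brighter).

f/2.2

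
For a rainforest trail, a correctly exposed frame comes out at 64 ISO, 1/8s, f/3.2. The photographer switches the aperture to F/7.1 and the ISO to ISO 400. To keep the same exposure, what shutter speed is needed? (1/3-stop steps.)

Aperture: f/3.2 → f/3.5 → f/4 → f/4.5 → f/5 → f/5.6 → f/6.3 → f/7.1 — 2 1/3 stops smaller aperture (darker).
ISO: 64 → 80 → 100 → 125 → 160 → 200 → 250 → 320 → 400 — 2 2/3 stops raised (brighter).
Net change so far: 1/3 stop brighter. Offset with the shutter speed: 1/8 → 1/10.

1/10s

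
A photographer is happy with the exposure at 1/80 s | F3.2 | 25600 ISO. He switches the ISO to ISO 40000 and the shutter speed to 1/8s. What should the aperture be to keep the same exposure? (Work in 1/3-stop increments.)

ISO: 25600 → 32000 → 40000 — 2/3 stop raised (brighter).
Shutter speed: 1/80 → 1/60 → 1/50 → 1/40 → 1/30 → 1/25 → 1/20 → 1/15 → 1/13 → 1/10 → 1/8 — 3 1/3 stops slower (brighter).
Net change so far: 4 stops brighter. Offset with the aperture: f/3.2 → f/3.5 → f/4 → f/4.5 → f/5 → f/5.6 → f/6.3 → f/7.1 → f/8 → f/9 → f/10 → f/11 → f/13.

f/13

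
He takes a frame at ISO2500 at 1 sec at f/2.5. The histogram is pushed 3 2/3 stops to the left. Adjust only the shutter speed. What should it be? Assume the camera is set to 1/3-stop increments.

13 s

Underexposed by 3 2/3 stops → need 3 2/3 stops brighter.
Shutter speed: 1 → 1.3 → 1.6 → 2 → 2.5 → 3.2 → 4 → 5 → 6 → 8 → 10 → 13.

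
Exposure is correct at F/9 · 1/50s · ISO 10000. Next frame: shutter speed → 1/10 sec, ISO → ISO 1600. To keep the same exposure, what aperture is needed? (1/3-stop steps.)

f/8

Shutter speed: 1/50 → 1/40 → 1/30 → 1/25 → 1/20 → 1/15 → 1/13 → 1/10 — 2 1/3 stops longer (brighter).
ISO: 10000 → 8000 → 6400 → 5000 → 4000 → 3200 → 2500 → 2000 → 1600 — 2 2/3 stops dropped (darker).
Net change so far: 1/3 stop darker. Offset with the aperture: f/9 → f/8.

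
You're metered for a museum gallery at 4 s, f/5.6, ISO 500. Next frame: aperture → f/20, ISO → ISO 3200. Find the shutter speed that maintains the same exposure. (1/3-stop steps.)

Aperture: f/5.6 → f/6.3 → f/7.1 → f/8 → f/9 → f/10 → f/11 → f/13 → f/14 → f/16 → f/18 → f/20 — 3 2/3 stops narrower (darker).
ISO: 500 → 640 → 800 → 1000 → 1250 → 1600 → 2000 → 2500 → 3200 — 2 2/3 stops raised (brighter).
Net change so far: 1 stop darker. Offset with the shutter speed: 4 → 5 → 6 → 8.

8 s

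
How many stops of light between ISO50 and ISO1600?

5 stops

50 → 100 → 200 → 400 → 800 → 1600 — count the steps: 5 stops.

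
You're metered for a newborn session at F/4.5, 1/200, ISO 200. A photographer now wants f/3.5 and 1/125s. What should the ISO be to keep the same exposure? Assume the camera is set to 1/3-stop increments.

ISO 80

Aperture: f/4.5 → f/4 → f/3.5 — 2/3 stop wider (brighter).
Shutter speed: 1/200 → 1/160 → 1/125 — 2/3 stop slower (brighter).
Net change so far: 1 1/3 stops brighter. Offset with the ISO: 200 → 160 → 125 → 100 → 80.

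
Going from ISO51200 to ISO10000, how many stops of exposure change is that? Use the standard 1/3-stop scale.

51200 → 40000 → 32000 → 25600 → 20000 → 16000 → 12800 → 10000 — count the steps: 7 third-stops = 2 1/3 stops.

2 1/3 stops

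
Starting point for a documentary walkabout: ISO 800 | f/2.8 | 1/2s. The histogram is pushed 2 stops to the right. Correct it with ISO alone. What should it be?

Overexposed by 2 stops → need 2 stops darker.
ISO: 800 → 400 → 200.

ISO 200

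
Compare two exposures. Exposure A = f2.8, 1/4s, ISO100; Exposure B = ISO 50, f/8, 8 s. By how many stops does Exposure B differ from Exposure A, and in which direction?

Aperture: f/2.8 → f/4 → f/5.6 → f/8 — 3 stops smaller aperture (darker).
Shutter speed: 1/4 → 1/2 → 1 → 2 → 4 → 8 — 5 stops longer (brighter).
ISO: 100 → 50 — 1 stop lower (darker).
Net: −3 +5 −1 = +1 stop.

1 stop brighter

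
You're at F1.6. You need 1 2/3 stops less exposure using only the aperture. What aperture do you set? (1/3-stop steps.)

f/2.8

Aperture: f/1.6 → f/1.8 → f/2 → f/2.2 → f/2.5 → f/2.8 — 1 2/3 stops narrower (darker).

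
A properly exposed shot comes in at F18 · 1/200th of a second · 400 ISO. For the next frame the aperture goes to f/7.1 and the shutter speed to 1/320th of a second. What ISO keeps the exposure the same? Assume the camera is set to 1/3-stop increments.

Aperture: f/18 → f/16 → f/14 → f/13 → f/11 → f/10 → f/9 → f/8 → f/7.1 — 2 2/3 stops wider (brighter).
Shutter speed: 1/200 → 1/250 → 1/320 — 2/3 stop shorter (darker).
Net change so far: 2 stops brighter. Offset with the ISO: 400 → 320 → 250 → 200 → 160 → 125 → 100.

ISO 100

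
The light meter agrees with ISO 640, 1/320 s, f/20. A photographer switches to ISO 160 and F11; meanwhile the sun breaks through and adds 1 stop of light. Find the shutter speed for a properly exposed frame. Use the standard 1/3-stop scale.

1/500s

Scene light: 1 stop brighter.
ISO: 640 → 500 → 400 → 320 → 250 → 200 → 160 — 2 stops lower (darker).
Aperture: f/20 → f/18 → f/16 → f/14 → f/13 → f/11 — 1 2/3 stops opened up (brighter).
Net so far: 2/3 stop brighter. Shutter speed: 1/320 → 1/400 → 1/500.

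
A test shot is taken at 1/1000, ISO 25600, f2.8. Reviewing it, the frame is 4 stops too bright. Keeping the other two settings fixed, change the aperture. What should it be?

Overexposed by 4 stops → need 4 stops darker.
Aperture: f/2.8 → f/4 → f/5.6 → f/8 → f/11.

f/11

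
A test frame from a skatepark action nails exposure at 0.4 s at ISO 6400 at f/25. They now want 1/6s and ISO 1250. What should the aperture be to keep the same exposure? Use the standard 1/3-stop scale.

Shutter speed: 0.4 → 0.3 → 1/4 → 1/5 → 1/6 — 1 1/3 stops shorter (darker).
ISO: 6400 → 5000 → 4000 → 3200 → 2500 → 2000 → 1600 → 1250 — 2 1/3 stops lower (darker).
Net change so far: 3 2/3 stops darker. Offset with the aperture: f/25 → f/22 → f/20 → f/18 → f/16 → f/14 → f/13 → f/11 → f/10 → f/9 → f/8 → f/7.1.

f/7.1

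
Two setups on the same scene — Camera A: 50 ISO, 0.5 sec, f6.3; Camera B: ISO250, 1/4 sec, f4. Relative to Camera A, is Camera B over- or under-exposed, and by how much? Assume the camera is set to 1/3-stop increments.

2 2/3 stops brighter

Aperture: f/6.3 → f/5.6 → f/5 → f/4.5 → f/4 — 1 1/3 stops larger aperture (brighter).
Shutter speed: 0.5 → 0.4 → 0.3 → 1/4 — 1 stop shorter (darker).
ISO: 50 → 64 → 80 → 100 → 125 → 160 → 200 → 250 — 2 1/3 stops raised (brighter).
Net: +1 1/3 −1 +2 1/3 = +2 2/3 stops.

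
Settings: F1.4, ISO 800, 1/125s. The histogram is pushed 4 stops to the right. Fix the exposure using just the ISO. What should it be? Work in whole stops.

Overexposed by 4 stops → need 4 stops darker.
ISO: 800 → 400 → 200 → 100 → 50.

ISO 50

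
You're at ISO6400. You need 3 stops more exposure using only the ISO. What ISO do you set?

ISO 51200

ISO: 6400 → 12800 → 25600 → 51200 — 3 stops higher (brighter).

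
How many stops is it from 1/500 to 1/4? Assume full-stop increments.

7 stops

1/500 → 1/250 → 1/125 → 1/60 → 1/30 → 1/15 → 1/8 → 1/4 — count the steps: 7 stops.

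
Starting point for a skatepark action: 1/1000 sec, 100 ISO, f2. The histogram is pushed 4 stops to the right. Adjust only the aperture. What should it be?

Overexposed by 4 stops → need 4 stops darker.
Aperture: f/2 → f/2.8 → f/4 → f/5.6 → f/8.

f/8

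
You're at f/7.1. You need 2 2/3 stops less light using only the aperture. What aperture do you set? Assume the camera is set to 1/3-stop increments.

Aperture: f/7.1 → f/8 → f/9 → f/10 → f/11 → f/13 → f/14 → f/16 → f/18 — 2 2/3 stops smaller aperture (darker).

f/18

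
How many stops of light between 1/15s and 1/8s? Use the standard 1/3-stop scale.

1 stop

1/15 → 1/13 → 1/10 → 1/8 — count the steps: 3 third-stops = 1 stop.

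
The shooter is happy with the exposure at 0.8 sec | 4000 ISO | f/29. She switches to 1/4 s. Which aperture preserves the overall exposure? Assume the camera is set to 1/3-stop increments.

f/16

Shutter speed: 0.8 → 0.6 → 0.5 → 0.4 → 0.3 → 1/4 — 1 2/3 stops faster (darker).
Need 1 2/3 stops brighter from the aperture: f/29 → f/25 → f/22 → f/20 → f/18 → f/16.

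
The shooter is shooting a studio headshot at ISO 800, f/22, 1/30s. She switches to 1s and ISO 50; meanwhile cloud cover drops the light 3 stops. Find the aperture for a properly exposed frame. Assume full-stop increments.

Scene light: 3 stops darker.
Shutter speed: 1/30 → 1/15 → 1/8 → 1/4 → 1/2 → 1 — 5 stops longer (brighter).
ISO: 800 → 400 → 200 → 100 → 50 — 4 stops lower (darker).
Net so far: 2 stops darker. Aperture: f/22 → f/16 → f/11.

f/11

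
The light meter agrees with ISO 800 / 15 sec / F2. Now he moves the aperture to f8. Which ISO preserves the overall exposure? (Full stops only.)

Aperture: f/2 → f/2.8 → f/4 → f/5.6 → f/8 — 4 stops narrower (darker).
Need 4 stops brighter from the ISO: 800 → 1600 → 3200 → 6400 → 12800.

ISO 12800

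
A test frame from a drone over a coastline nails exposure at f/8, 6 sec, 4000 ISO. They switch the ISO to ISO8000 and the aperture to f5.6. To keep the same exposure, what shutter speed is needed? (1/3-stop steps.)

1.6 s

ISO: 4000 → 5000 → 6400 → 8000 — 1 stop higher (brighter).
Aperture: f/8 → f/7.1 → f/6.3 → f/5.6 — 1 stop larger aperture (brighter).
Net change so far: 2 stops brighter. Offset with the shutter speed: 6 → 5 → 4 → 3.2 → 2.5 → 2 → 1.6.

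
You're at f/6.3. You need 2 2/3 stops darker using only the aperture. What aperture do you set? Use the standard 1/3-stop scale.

f/16

Aperture: f/6.3 → f/7.1 → f/8 → f/9 → f/10 → f/11 → f/13 → f/14 → f/16 — 2 2/3 stops smaller aperture (darker).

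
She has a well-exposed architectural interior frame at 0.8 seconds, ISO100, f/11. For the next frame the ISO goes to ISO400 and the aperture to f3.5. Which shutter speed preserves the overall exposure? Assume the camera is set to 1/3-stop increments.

1/50s

ISO: 100 → 125 → 160 → 200 → 250 → 320 → 400 — 2 stops higher (brighter).
Aperture: f/11 → f/10 → f/9 → f/8 → f/7.1 → f/6.3 → f/5.6 → f/5 → f/4.5 → f/4 → f/3.5 — 3 1/3 stops opened up (brighter).
Net change so far: 5 1/3 stops brighter. Offset with the shutter speed: 0.8 → 0.6 → 0.5 → 0.4 → 0.3 → 1/4 → 1/5 → 1/6 → 1/8 → 1/10 → 1/13 → 1/15 → 1/20 → 1/25 → 1/30 → 1/40 → 1/50.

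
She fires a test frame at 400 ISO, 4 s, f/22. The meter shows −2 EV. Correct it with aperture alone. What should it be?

Underexposed by 2 stops → need 2 stops brighter.
Aperture: f/22 → f/16 → f/11.

f/11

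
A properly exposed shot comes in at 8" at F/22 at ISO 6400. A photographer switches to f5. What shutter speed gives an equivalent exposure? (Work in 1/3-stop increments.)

0.4 s

Aperture: f/22 → f/20 → f/18 → f/16 → f/14 → f/13 → f/11 → f/10 → f/9 → f/8 → f/7.1 → f/6.3 → f/5.6 → f/5 — 4 1/3 stops larger aperture (brighter).
Need 4 1/3 stops darker from the shutter speed: 8 → 6 → 5 → 4 → 3.2 → 2.5 → 2 → 1.6 → 1.3 → 1 → 0.8 → 0.6 → 0.5 → 0.4.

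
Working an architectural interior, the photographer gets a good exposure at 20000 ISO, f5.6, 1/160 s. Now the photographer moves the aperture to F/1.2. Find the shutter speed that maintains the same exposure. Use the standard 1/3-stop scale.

1/3200s

Aperture: f/5.6 → f/5 → f/4.5 → f/4 → f/3.5 → f/3.2 → f/2.8 → f/2.5 → f/2.2 → f/2 → f/1.8 → f/1.6 → f/1.4 → f/1.2 — 4 1/3 stops opened up (brighter).
Need 4 1/3 stops darker from the shutter speed: 1/160 → 1/200 → 1/250 → 1/320 → 1/400 → 1/500 → 1/640 → 1/800 → 1/1000 → 1/1250 → 1/1600 → 1/2000 → 1/2500 → 1/3200.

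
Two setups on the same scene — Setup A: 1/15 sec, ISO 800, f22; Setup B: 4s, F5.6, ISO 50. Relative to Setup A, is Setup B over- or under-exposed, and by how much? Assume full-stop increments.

6 stops brighter

Aperture: f/22 → f/16 → f/11 → f/8 → f/5.6 — 4 stops wider (brighter).
Shutter speed: 1/15 → 1/8 → 1/4 → 1/2 → 1 → 2 → 4 — 6 stops longer (brighter).
ISO: 800 → 400 → 200 → 100 → 50 — 4 stops lower (darker).
Net: +4 +6 −4 = +6 stops.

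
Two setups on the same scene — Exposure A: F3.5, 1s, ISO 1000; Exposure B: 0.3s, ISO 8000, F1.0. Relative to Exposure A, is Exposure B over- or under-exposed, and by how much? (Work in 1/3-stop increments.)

Aperture: f/3.5 → f/3.2 → f/2.8 → f/2.5 → f/2.2 → f/2 → f/1.8 → f/1.6 → f/1.4 → f/1.2 → f/1.1 → f/1.0 — 3 2/3 stops wider (brighter).
Shutter speed: 1 → 0.8 → 0.6 → 0.5 → 0.4 → 0.3 — 1 2/3 stops shorter (darker).
ISO: 1000 → 1250 → 1600 → 2000 → 2500 → 3200 → 4000 → 5000 → 6400 → 8000 — 3 stops higher (brighter).
Net: +3 2/3 −1 2/3 +3 = +5 stops.

5 stops brighter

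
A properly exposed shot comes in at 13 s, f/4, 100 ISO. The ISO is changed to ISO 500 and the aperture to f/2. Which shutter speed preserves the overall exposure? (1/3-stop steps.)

0.6 s

ISO: 100 → 125 → 160 → 200 → 250 → 320 → 400 → 500 — 2 1/3 stops raised (brighter).
Aperture: f/4 → f/3.5 → f/3.2 → f/2.8 → f/2.5 → f/2.2 → f/2 — 2 stops wider (brighter).
Net change so far: 4 1/3 stops brighter. Offset with the shutter speed: 13 → 10 → 8 → 6 → 5 → 4 → 3.2 → 2.5 → 2 → 1.6 → 1.3 → 1 → 0.8 → 0.6.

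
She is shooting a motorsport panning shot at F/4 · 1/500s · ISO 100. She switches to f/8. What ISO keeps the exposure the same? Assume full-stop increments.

Aperture: f/4 → f/5.6 → f/8 — 2 stops stopped down (darker).
Need 2 stops brighter from the ISO: 100 → 200 → 400.

ISO 400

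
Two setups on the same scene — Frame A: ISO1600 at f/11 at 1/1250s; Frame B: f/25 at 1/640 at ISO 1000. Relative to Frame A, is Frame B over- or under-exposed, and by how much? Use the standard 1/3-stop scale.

2 stops darker

Aperture: f/11 → f/13 → f/14 → f/16 → f/18 → f/20 → f/22 → f/25 — 2 1/3 stops smaller aperture (darker).
Shutter speed: 1/1250 → 1/1000 → 1/800 → 1/640 — 1 stop slower (brighter).
ISO: 1600 → 1250 → 1000 — 2/3 stop dropped (darker).
Net: −2 1/3 +1 −2/3 = −2 stops.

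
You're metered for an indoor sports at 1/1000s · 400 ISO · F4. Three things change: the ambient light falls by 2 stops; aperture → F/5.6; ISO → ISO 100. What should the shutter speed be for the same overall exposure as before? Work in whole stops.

1/30s

Scene light: 2 stops darker.
Aperture: f/4 → f/5.6 — 1 stop narrower (darker).
ISO: 400 → 200 → 100 — 2 stops lower (darker).
Net so far: 5 stops darker. Shutter speed: 1/1000 → 1/500 → 1/250 → 1/125 → 1/60 → 1/30.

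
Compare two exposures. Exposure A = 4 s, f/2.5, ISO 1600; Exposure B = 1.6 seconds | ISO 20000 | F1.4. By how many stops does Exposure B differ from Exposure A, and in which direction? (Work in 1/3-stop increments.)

4 stops brighter

Aperture: f/2.5 → f/2.2 → f/2 → f/1.8 → f/1.6 → f/1.4 — 1 2/3 stops opened up (brighter).
Shutter speed: 4 → 3.2 → 2.5 → 2 → 1.6 — 1 1/3 stops shorter (darker).
ISO: 1600 → 2000 → 2500 → 3200 → 4000 → 5000 → 6400 → 8000 → 10000 → 12800 → 16000 → 20000 — 3 2/3 stops raised (brighter).
Net: +1 2/3 −1 1/3 +3 2/3 = +4 stops.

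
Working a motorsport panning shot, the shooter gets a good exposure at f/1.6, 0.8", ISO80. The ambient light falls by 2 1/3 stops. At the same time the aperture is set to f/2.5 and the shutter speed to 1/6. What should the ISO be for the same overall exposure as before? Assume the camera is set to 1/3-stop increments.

ISO 5000

Scene light: 2 1/3 stops darker.
Aperture: f/1.6 → f/1.8 → f/2 → f/2.2 → f/2.5 — 1 1/3 stops narrower (darker).
Shutter speed: 0.8 → 0.6 → 0.5 → 0.4 → 0.3 → 1/4 → 1/5 → 1/6 — 2 1/3 stops faster (darker).
Net so far: 6 stops darker. ISO: 80 → 100 → 125 → 160 → 200 → 250 → 320 → 400 → 500 → 640 → 800 → 1000 → 1250 → 1600 → 2000 → 2500 → 3200 → 4000 → 5000.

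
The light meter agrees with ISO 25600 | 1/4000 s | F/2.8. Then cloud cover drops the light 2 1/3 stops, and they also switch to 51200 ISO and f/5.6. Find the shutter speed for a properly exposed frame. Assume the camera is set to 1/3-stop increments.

Scene light: 2 1/3 stops darker.
ISO: 25600 → 32000 → 40000 → 51200 — 1 stop raised (brighter).
Aperture: f/2.8 → f/3.2 → f/3.5 → f/4 → f/4.5 → f/5 → f/5.6 — 2 stops smaller aperture (darker).
Net so far: 3 1/3 stops darker. Shutter speed: 1/4000 → 1/3200 → 1/2500 → 1/2000 → 1/1600 → 1/1250 → 1/1000 → 1/800 → 1/640 → 1/500 → 1/400.

1/400s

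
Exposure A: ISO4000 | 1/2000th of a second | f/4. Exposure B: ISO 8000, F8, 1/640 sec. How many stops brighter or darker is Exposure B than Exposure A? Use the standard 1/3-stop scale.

Aperture: f/4 → f/4.5 → f/5 → f/5.6 → f/6.3 → f/7.1 → f/8 — 2 stops smaller aperture (darker).
Shutter speed: 1/2000 → 1/1600 → 1/1250 → 1/1000 → 1/800 → 1/640 — 1 2/3 stops longer (brighter).
ISO: 4000 → 5000 → 6400 → 8000 — 1 stop raised (brighter).
Net: −2 +1 2/3 +1 = +2/3 stops.

2/3 stop brighter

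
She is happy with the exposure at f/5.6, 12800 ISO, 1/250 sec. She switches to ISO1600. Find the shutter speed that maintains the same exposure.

1/30s

ISO: 12800 → 6400 → 3200 → 1600 — 3 stops dropped (darker).
Need 3 stops brighter from the shutter speed: 1/250 → 1/125 → 1/60 → 1/30.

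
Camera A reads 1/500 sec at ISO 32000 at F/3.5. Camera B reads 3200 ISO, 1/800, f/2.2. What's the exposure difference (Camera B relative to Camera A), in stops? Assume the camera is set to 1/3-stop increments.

2 2/3 stops darker

Aperture: f/3.5 → f/3.2 → f/2.8 → f/2.5 → f/2.2 — 1 1/3 stops larger aperture (brighter).
Shutter speed: 1/500 → 1/640 → 1/800 — 2/3 stop shorter (darker).
ISO: 32000 → 25600 → 20000 → 16000 → 12800 → 10000 → 8000 → 6400 → 5000 → 4000 → 3200 — 3 1/3 stops dropped (darker).
Net: +1 1/3 −2/3 −3 1/3 = −2 2/3 stops.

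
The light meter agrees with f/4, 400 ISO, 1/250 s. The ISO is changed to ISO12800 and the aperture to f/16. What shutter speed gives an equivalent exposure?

ISO: 400 → 800 → 1600 → 3200 → 6400 → 12800 — 5 stops raised (brighter).
Aperture: f/4 → f/5.6 → f/8 → f/11 → f/16 — 4 stops stopped down (darker).
Net change so far: 1 stop brighter. Offset with the shutter speed: 1/250 → 1/500.

1/500s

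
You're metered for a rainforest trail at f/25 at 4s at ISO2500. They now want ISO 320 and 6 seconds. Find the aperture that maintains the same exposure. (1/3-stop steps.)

ISO: 2500 → 2000 → 1600 → 1250 → 1000 → 800 → 640 → 500 → 400 → 320 — 3 stops lower (darker).
Shutter speed: 4 → 5 → 6 — 2/3 stop slower (brighter).
Net change so far: 2 1/3 stops darker. Offset with the aperture: f/25 → f/22 → f/20 → f/18 → f/16 → f/14 → f/13 → f/11.

f/11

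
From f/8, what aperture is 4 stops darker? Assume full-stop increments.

f/32

Aperture: f/8 → f/11 → f/16 → f/22 → f/32 — 4 stops stopped down (darker).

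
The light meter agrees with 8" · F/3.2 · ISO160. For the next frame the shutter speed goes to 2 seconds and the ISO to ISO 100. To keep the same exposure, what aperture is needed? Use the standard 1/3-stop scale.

Shutter speed: 8 → 6 → 5 → 4 → 3.2 → 2.5 → 2 — 2 stops shorter (darker).
ISO: 160 → 125 → 100 — 2/3 stop dropped (darker).
Net change so far: 2 2/3 stops darker. Offset with the aperture: f/3.2 → f/2.8 → f/2.5 → f/2.2 → f/2 → f/1.8 → f/1.6 → f/1.4 → f/1.2.

f/1.2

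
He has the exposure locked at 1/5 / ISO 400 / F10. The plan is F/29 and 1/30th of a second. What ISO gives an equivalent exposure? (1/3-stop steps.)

ISO 20000

Aperture: f/10 → f/11 → f/13 → f/14 → f/16 → f/18 → f/20 → f/22 → f/25 → f/29 — 3 stops smaller aperture (darker).
Shutter speed: 1/5 → 1/6 → 1/8 → 1/10 → 1/13 → 1/15 → 1/20 → 1/25 → 1/30 — 2 2/3 stops shorter (darker).
Net change so far: 5 2/3 stops darker. Offset with the ISO: 400 → 500 → 640 → 800 → 1000 → 1250 → 1600 → 2000 → 2500 → 3200 → 4000 → 5000 → 6400 → 8000 → 10000 → 12800 → 16000 → 20000.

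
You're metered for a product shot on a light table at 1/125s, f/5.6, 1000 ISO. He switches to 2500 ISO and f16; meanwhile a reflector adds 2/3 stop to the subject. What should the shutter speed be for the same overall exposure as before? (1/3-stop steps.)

1/60s

Scene light: 2/3 stop brighter.
ISO: 1000 → 1250 → 1600 → 2000 → 2500 — 1 1/3 stops raised (brighter).
Aperture: f/5.6 → f/6.3 → f/7.1 → f/8 → f/9 → f/10 → f/11 → f/13 → f/14 → f/16 — 3 stops smaller aperture (darker).
Net so far: 1 stop darker. Shutter speed: 1/125 → 1/100 → 1/80 → 1/60.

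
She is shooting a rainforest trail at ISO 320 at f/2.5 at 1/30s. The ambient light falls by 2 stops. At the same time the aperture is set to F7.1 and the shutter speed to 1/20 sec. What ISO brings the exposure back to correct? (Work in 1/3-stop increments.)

Scene light: 2 stops darker.
Aperture: f/2.5 → f/2.8 → f/3.2 → f/3.5 → f/4 → f/4.5 → f/5 → f/5.6 → f/6.3 → f/7.1 — 3 stops stopped down (darker).
Shutter speed: 1/30 → 1/25 → 1/20 — 2/3 stop longer (brighter).
Net so far: 4 1/3 stops darker. ISO: 320 → 400 → 500 → 640 → 800 → 1000 → 1250 → 1600 → 2000 → 2500 → 3200 → 4000 → 5000 → 6400.

ISO 6400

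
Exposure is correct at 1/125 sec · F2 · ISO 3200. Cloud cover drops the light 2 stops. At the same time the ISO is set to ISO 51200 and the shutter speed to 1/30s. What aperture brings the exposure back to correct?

Scene light: 2 stops darker.
ISO: 3200 → 6400 → 12800 → 25600 → 51200 — 4 stops raised (brighter).
Shutter speed: 1/125 → 1/60 → 1/30 — 2 stops slower (brighter).
Net so far: 4 stops brighter. Aperture: f/2 → f/2.8 → f/4 → f/5.6 → f/8.

f/8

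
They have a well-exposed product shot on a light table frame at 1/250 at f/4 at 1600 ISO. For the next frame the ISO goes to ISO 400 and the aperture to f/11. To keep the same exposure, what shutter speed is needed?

1/8s

ISO: 1600 → 800 → 400 — 2 stops dropped (darker).
Aperture: f/4 → f/5.6 → f/8 → f/11 — 3 stops stopped down (darker).
Net change so far: 5 stops darker. Offset with the shutter speed: 1/250 → 1/125 → 1/60 → 1/30 → 1/15 → 1/8.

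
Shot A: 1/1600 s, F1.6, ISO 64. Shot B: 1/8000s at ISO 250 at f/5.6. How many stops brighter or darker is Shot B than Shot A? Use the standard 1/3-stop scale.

Aperture: f/1.6 → f/1.8 → f/2 → f/2.2 → f/2.5 → f/2.8 → f/3.2 → f/3.5 → f/4 → f/4.5 → f/5 → f/5.6 — 3 2/3 stops smaller aperture (darker).
Shutter speed: 1/1600 → 1/2000 → 1/2500 → 1/3200 → 1/4000 → 1/5000 → 1/6400 → 1/8000 — 2 1/3 stops faster (darker).
ISO: 64 → 80 → 100 → 125 → 160 → 200 → 250 — 2 stops higher (brighter).
Net: −3 2/3 −2 1/3 +2 = −4 stops.

4 stops darker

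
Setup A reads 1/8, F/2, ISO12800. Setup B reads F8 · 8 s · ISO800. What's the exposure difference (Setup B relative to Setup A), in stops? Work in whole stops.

2 stops darker

Aperture: f/2 → f/2.8 → f/4 → f/5.6 → f/8 — 4 stops narrower (darker).
Shutter speed: 1/8 → 1/4 → 1/2 → 1 → 2 → 4 → 8 — 6 stops longer (brighter).
ISO: 12800 → 6400 → 3200 → 1600 → 800 — 4 stops dropped (darker).
Net: −4 +6 −4 = −2 stops.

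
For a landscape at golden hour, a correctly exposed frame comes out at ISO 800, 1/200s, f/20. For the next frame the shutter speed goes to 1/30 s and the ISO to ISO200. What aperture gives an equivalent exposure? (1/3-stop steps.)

Shutter speed: 1/200 → 1/160 → 1/125 → 1/100 → 1/80 → 1/60 → 1/50 → 1/40 → 1/30 — 2 2/3 stops slower (brighter).
ISO: 800 → 640 → 500 → 400 → 320 → 250 → 200 — 2 stops dropped (darker).
Net change so far: 2/3 stop brighter. Offset with the aperture: f/20 → f/22 → f/25.

f/25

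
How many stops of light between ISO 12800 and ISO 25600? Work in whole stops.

12800 → 25600 — count the steps: 1 stop.

1 stop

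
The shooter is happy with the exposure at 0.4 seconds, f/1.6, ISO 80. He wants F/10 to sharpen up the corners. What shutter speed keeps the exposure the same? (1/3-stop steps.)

15 s

Aperture: f/1.6 → f/1.8 → f/2 → f/2.2 → f/2.5 → f/2.8 → f/3.2 → f/3.5 → f/4 → f/4.5 → f/5 → f/5.6 → f/6.3 → f/7.1 → f/8 → f/9 → f/10 — 5 1/3 stops narrower (darker).
Need 5 1/3 stops brighter from the shutter speed: 0.4 → 0.5 → 0.6 → 0.8 → 1 → 1.3 → 1.6 → 2 → 2.5 → 3.2 → 4 → 5 → 6 → 8 → 10 → 13 → 15.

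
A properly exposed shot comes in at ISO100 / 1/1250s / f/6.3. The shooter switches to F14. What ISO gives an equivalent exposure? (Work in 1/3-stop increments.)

ISO 500

Aperture: f/6.3 → f/7.1 → f/8 → f/9 → f/10 → f/11 → f/13 → f/14 — 2 1/3 stops stopped down (darker).
Need 2 1/3 stops brighter from the ISO: 100 → 125 → 160 → 200 → 250 → 320 → 400 → 500.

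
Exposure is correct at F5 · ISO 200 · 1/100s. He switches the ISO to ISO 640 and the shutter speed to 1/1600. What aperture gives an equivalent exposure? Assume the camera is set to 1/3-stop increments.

f/2.2

ISO: 200 → 250 → 320 → 400 → 500 → 640 — 1 2/3 stops raised (brighter).
Shutter speed: 1/100 → 1/125 → 1/160 → 1/200 → 1/250 → 1/320 → 1/400 → 1/500 → 1/640 → 1/800 → 1/1000 → 1/1250 → 1/1600 — 4 stops faster (darker).
Net change so far: 2 1/3 stops darker. Offset with the aperture: f/5 → f/4.5 → f/4 → f/3.5 → f/3.2 → f/2.8 → f/2.5 → f/2.2.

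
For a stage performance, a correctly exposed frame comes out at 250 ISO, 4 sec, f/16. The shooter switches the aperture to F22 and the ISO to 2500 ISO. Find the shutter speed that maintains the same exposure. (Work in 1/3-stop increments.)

Aperture: f/16 → f/18 → f/20 → f/22 — 1 stop stopped down (darker).
ISO: 250 → 320 → 400 → 500 → 640 → 800 → 1000 → 1250 → 1600 → 2000 → 2500 — 3 1/3 stops higher (brighter).
Net change so far: 2 1/3 stops brighter. Offset with the shutter speed: 4 → 3.2 → 2.5 → 2 → 1.6 → 1.3 → 1 → 0.8.

0.8 s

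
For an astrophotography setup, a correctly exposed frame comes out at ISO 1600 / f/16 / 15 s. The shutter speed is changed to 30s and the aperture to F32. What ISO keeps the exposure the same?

ISO 3200

Shutter speed: 15 → 30 — 1 stop longer (brighter).
Aperture: f/16 → f/22 → f/32 — 2 stops narrower (darker).
Net change so far: 1 stop darker. Offset with the ISO: 1600 → 3200.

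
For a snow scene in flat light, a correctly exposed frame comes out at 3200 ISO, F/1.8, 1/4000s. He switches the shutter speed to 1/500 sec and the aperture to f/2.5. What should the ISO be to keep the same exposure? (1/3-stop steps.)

Shutter speed: 1/4000 → 1/3200 → 1/2500 → 1/2000 → 1/1600 → 1/1250 → 1/1000 → 1/800 → 1/640 → 1/500 — 3 stops slower (brighter).
Aperture: f/1.8 → f/2 → f/2.2 → f/2.5 — 1 stop smaller aperture (darker).
Net change so far: 2 stops brighter. Offset with the ISO: 3200 → 2500 → 2000 → 1600 → 1250 → 1000 → 800.

ISO 800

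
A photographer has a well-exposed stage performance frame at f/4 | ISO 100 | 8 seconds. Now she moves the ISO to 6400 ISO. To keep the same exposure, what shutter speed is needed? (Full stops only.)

ISO: 100 → 200 → 400 → 800 → 1600 → 3200 → 6400 — 6 stops higher (brighter).
Need 6 stops darker from the shutter speed: 8 → 4 → 2 → 1 → 1/2 → 1/4 → 1/8.

1/8s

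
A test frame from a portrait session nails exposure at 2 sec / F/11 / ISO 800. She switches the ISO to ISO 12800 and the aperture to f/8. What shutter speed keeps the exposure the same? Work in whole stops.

ISO: 800 → 1600 → 3200 → 6400 → 12800 — 4 stops higher (brighter).
Aperture: f/11 → f/8 — 1 stop opened up (brighter).
Net change so far: 5 stops brighter. Offset with the shutter speed: 2 → 1 → 1/2 → 1/4 → 1/8 → 1/15.

1/15s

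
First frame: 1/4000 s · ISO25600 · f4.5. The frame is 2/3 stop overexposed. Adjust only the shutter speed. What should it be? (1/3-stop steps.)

Overexposed by 2/3 stop → need 2/3 stop darker.
Shutter speed: 1/4000 → 1/5000 → 1/6400.

1/6400s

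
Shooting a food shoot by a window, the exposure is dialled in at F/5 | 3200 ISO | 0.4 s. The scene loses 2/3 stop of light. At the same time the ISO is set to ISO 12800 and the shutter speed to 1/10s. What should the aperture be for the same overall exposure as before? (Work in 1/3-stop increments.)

f/4

Scene light: 2/3 stop darker.
ISO: 3200 → 4000 → 5000 → 6400 → 8000 → 10000 → 12800 — 2 stops higher (brighter).
Shutter speed: 0.4 → 0.3 → 1/4 → 1/5 → 1/6 → 1/8 → 1/10 — 2 stops faster (darker).
Net so far: 2/3 stop darker. Aperture: f/5 → f/4.5 → f/4.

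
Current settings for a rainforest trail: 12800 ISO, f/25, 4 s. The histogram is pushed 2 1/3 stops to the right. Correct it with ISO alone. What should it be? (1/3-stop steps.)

ISO 2500

Overexposed by 2 1/3 stops → need 2 1/3 stops darker.
ISO: 12800 → 10000 → 8000 → 6400 → 5000 → 4000 → 3200 → 2500.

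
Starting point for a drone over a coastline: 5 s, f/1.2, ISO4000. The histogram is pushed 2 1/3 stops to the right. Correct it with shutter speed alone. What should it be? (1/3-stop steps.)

1 s

Overexposed by 2 1/3 stops → need 2 1/3 stops darker.
Shutter speed: 5 → 4 → 3.2 → 2.5 → 2 → 1.6 → 1.3 → 1.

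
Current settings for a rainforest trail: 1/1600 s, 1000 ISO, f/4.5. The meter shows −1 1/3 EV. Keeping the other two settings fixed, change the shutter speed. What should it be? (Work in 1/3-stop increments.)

1/640s

Underexposed by 1 1/3 stops → need 1 1/3 stops brighter.
Shutter speed: 1/1600 → 1/1250 → 1/1000 → 1/800 → 1/640.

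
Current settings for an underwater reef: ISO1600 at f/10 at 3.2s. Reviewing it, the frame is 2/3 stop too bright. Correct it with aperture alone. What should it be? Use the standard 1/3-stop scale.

Overexposed by 2/3 stop → need 2/3 stop darker.
Aperture: f/10 → f/11 → f/13.

f/13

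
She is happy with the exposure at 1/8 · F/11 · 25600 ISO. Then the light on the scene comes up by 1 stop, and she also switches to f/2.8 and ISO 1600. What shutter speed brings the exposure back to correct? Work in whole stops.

Scene light: 1 stop brighter.
Aperture: f/11 → f/8 → f/5.6 → f/4 → f/2.8 — 4 stops wider (brighter).
ISO: 25600 → 12800 → 6400 → 3200 → 1600 — 4 stops lower (darker).
Net so far: 1 stop brighter. Shutter speed: 1/8 → 1/15.

1/15s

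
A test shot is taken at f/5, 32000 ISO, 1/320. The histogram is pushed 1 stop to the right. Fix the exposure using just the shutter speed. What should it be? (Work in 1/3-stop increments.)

1/640s

Overexposed by 1 stop → need 1 stop darker.
Shutter speed: 1/320 → 1/400 → 1/500 → 1/640.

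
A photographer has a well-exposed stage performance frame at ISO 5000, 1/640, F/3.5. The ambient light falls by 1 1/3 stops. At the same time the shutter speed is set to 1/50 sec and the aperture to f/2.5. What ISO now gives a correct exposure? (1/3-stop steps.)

Scene light: 1 1/3 stops darker.
Shutter speed: 1/640 → 1/500 → 1/400 → 1/320 → 1/250 → 1/200 → 1/160 → 1/125 → 1/100 → 1/80 → 1/60 → 1/50 — 3 2/3 stops slower (brighter).
Aperture: f/3.5 → f/3.2 → f/2.8 → f/2.5 — 1 stop wider (brighter).
Net so far: 3 1/3 stops brighter. ISO: 5000 → 4000 → 3200 → 2500 → 2000 → 1600 → 1250 → 1000 → 800 → 640 → 500.

ISO 500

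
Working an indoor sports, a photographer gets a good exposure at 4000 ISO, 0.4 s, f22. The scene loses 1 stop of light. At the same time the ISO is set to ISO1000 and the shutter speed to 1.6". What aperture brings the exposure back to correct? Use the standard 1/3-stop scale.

Scene light: 1 stop darker.
ISO: 4000 → 3200 → 2500 → 2000 → 1600 → 1250 → 1000 — 2 stops lower (darker).
Shutter speed: 0.4 → 0.5 → 0.6 → 0.8 → 1 → 1.3 → 1.6 — 2 stops slower (brighter).
Net so far: 1 stop darker. Aperture: f/22 → f/20 → f/18 → f/16.

f/16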